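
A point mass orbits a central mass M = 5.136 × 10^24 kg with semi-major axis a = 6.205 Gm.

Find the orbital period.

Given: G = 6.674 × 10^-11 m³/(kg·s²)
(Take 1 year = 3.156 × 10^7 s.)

Convert to SI: a = 6.205 Gm = 6.205e+09 m.
GM = G · M = 6.674e-11 · 5.136e+24 = 3.42777e+14 m³/s².
Kepler's third law: T = 2π √(a³ / GM).
Substituting a = 6.205e+09 m and GM = 3.42777e+14 m³/s²:
T = 2π √((6.205e+09)³ / 3.42777e+14) s
T ≈ 1.659e+08 s = 5.256 years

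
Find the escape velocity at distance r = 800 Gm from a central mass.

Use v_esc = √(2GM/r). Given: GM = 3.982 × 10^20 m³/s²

Convert to SI: r = 800 Gm = 8e+11 m.
Escape velocity comes from setting total energy to zero: ½v² − GM/r = 0 ⇒ v_esc = √(2GM / r).
v_esc = √(2 · 3.982e+20 / 8e+11) m/s ≈ 3.155e+04 m/s = 31.55 km/s.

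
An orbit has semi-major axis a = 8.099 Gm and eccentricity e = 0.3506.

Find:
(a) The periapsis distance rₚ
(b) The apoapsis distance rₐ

Convert to SI: a = 8.099 Gm = 8.099e+09 m.
(a) rₚ = a(1 − e) = 8.099e+09 · (1 − 0.3506) = 8.099e+09 · 0.6494 ≈ 5.259e+09 m = 5.259 Gm.
(b) rₐ = a(1 + e) = 8.099e+09 · (1 + 0.3506) = 8.099e+09 · 1.3506 ≈ 1.094e+10 m = 10.94 Gm.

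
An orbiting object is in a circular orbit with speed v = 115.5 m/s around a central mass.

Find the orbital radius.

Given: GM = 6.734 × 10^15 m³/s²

For a circular orbit, v² = GM / r, so r = GM / v².
r = 6.734e+15 / (115.5)² m ≈ 5.048e+11 m = 504.8 Gm.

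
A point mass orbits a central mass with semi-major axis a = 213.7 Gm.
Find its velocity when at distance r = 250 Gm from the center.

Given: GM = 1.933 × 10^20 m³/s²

Convert to SI: a = 213.7 Gm = 2.137e+11 m; r = 250 Gm = 2.5e+11 m.
Vis-viva: v = √(GM · (2/r − 1/a)).
2/r − 1/a = 2/2.5e+11 − 1/2.137e+11 = 3.32054e-12 m⁻¹.
v = √(1.933e+20 · 3.32054e-12) m/s ≈ 2.533e+04 m/s = 25.33 km/s.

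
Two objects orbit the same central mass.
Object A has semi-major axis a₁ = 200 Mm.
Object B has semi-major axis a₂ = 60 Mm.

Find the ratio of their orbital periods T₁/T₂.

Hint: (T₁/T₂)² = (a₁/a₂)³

Convert to SI: a₁ = 200 Mm = 2e+08 m; a₂ = 60 Mm = 6e+07 m.
From Kepler's third law, (T₁/T₂)² = (a₁/a₂)³, so T₁/T₂ = (a₁/a₂)^(3/2).
a₁/a₂ = 2e+08 / 6e+07 = 3.33333.
T₁/T₂ = (3.33333)^(3/2) ≈ 6.086.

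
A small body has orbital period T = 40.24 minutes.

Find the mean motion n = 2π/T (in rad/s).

Convert to SI: T = 40.24 minutes = 2414.4 s.
n = 2π / T.
n = 2π / 2414.4 s ≈ 0.002602 rad/s.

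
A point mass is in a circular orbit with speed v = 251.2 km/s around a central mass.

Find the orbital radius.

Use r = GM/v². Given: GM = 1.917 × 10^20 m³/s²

Convert to SI: v = 251.2 km/s = 251200 m/s.
For a circular orbit, v² = GM / r, so r = GM / v².
r = 1.917e+20 / (251200)² m ≈ 3.038e+09 m = 3.038 Gm.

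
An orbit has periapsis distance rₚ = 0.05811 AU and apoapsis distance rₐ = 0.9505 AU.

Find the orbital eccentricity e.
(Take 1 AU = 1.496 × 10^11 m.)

Convert to SI: rₚ = 0.05811 AU = 8.69326e+09 m; rₐ = 0.9505 AU = 1.42195e+11 m.
e = (rₐ − rₚ) / (rₐ + rₚ).
e = (1.42195e+11 − 8.69326e+09) / (1.42195e+11 + 8.69326e+09) = 1.33502e+11 / 1.50888e+11 ≈ 0.8848.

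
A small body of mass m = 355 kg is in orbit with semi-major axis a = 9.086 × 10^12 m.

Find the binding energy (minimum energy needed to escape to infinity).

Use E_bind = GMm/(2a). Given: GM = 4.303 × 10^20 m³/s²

Total orbital energy is E = −GMm/(2a); binding energy is E_bind = −E = GMm/(2a).
E_bind = 4.303e+20 · 355 / (2 · 9.086e+12) J ≈ 8.406e+09 J = 8.406 GJ.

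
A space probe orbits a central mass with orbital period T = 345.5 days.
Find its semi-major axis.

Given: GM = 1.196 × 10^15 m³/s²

Convert to SI: T = 345.5 days = 2.98512e+07 s.
Invert Kepler's third law: a = (GM · T² / (4π²))^(1/3).
Substituting T = 2.98512e+07 s and GM = 1.196e+15 m³/s²:
a = (1.196e+15 · (2.98512e+07)² / (4π²))^(1/3) m
a ≈ 3e+09 m = 3 Gm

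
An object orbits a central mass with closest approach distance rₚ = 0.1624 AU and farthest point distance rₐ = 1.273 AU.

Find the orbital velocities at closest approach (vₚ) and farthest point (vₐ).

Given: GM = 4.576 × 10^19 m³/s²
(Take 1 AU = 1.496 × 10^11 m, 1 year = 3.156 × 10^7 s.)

Convert to SI: rₚ = 0.1624 AU = 2.4295e+10 m; rₐ = 1.273 AU = 1.90441e+11 m.
Use the vis-viva equation v² = GM(2/r − 1/a) with a = (rₚ + rₐ)/2 = (2.4295e+10 + 1.90441e+11)/2 = 1.07368e+11 m.
vₚ = √(GM · (2/rₚ − 1/a)) = √(4.576e+19 · (2/2.4295e+10 − 1/1.07368e+11)) m/s ≈ 5.78e+04 m/s = 12.19 AU/year.
vₐ = √(GM · (2/rₐ − 1/a)) = √(4.576e+19 · (2/1.90441e+11 − 1/1.07368e+11)) m/s ≈ 7374 m/s = 1.556 AU/year.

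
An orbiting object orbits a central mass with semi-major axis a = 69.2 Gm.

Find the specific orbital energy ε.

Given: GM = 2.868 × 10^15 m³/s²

Convert to SI: a = 69.2 Gm = 6.92e+10 m.
ε = −GM / (2a).
ε = −2.868e+15 / (2 · 6.92e+10) J/kg ≈ -2.072e+04 J/kg = -20.72 kJ/kg.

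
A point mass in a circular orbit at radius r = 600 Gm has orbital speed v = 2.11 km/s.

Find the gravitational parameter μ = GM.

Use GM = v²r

Convert to SI: r = 600 Gm = 6e+11 m; v = 2.11 km/s = 2110 m/s.
For a circular orbit v² = GM/r, so GM = v² · r.
GM = (2110)² · 6e+11 m³/s² ≈ 2.671e+18 m³/s² = 2.671 × 10^18 m³/s².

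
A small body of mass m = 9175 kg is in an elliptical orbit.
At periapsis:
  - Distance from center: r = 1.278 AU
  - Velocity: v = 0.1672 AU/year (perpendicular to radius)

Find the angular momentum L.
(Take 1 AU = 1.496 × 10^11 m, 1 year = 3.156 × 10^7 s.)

Convert to SI: r = 1.278 AU = 1.91189e+11 m; v = 0.1672 AU/year = 792.558 m/s.
Since v is perpendicular to r, L = m · v · r.
L = 9175 · 792.558 · 1.91189e+11 kg·m²/s ≈ 1.39e+18 kg·m²/s.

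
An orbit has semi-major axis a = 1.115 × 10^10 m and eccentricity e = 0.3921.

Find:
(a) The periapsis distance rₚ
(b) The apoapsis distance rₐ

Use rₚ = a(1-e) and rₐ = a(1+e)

(a) rₚ = a(1 − e) = 1.115e+10 · (1 − 0.3921) = 1.115e+10 · 0.6079 ≈ 6.778e+09 m = 6.778 × 10^9 m.
(b) rₐ = a(1 + e) = 1.115e+10 · (1 + 0.3921) = 1.115e+10 · 1.3921 ≈ 1.552e+10 m = 1.552 × 10^10 m.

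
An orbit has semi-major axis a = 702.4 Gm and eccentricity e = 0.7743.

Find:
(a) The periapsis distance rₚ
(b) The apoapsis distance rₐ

Convert to SI: a = 702.4 Gm = 7.024e+11 m.
(a) rₚ = a(1 − e) = 7.024e+11 · (1 − 0.7743) = 7.024e+11 · 0.2257 ≈ 1.585e+11 m = 158.5 Gm.
(b) rₐ = a(1 + e) = 7.024e+11 · (1 + 0.7743) = 7.024e+11 · 1.7743 ≈ 1.246e+12 m = 1.246 Tm.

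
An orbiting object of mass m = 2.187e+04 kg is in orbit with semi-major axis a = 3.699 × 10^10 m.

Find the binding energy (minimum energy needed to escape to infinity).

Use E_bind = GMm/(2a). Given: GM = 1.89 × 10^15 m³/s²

Total orbital energy is E = −GMm/(2a); binding energy is E_bind = −E = GMm/(2a).
E_bind = 1.89e+15 · 2.187e+04 / (2 · 3.699e+10) J ≈ 5.587e+08 J = 558.7 MJ.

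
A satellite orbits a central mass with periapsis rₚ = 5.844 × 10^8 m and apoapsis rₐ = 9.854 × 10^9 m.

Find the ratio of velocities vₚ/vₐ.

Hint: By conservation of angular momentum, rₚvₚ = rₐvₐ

Conservation of angular momentum gives rₚvₚ = rₐvₐ, so vₚ/vₐ = rₐ/rₚ.
vₚ/vₐ = 9.854e+09 / 5.844e+08 ≈ 16.86.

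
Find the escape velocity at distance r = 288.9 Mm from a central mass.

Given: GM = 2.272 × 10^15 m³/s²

Convert to SI: r = 288.9 Mm = 2.889e+08 m.
Escape velocity comes from setting total energy to zero: ½v² − GM/r = 0 ⇒ v_esc = √(2GM / r).
v_esc = √(2 · 2.272e+15 / 2.889e+08) m/s ≈ 3966 m/s = 3.966 km/s.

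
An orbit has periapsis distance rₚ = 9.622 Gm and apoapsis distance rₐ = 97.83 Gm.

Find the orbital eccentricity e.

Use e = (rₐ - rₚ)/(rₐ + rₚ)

Convert to SI: rₚ = 9.622 Gm = 9.622e+09 m; rₐ = 97.83 Gm = 9.783e+10 m.
e = (rₐ − rₚ) / (rₐ + rₚ).
e = (9.783e+10 − 9.622e+09) / (9.783e+10 + 9.622e+09) = 8.8208e+10 / 1.07452e+11 ≈ 0.8209.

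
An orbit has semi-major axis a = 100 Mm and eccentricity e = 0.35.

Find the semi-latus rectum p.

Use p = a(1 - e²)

Convert to SI: a = 100 Mm = 1e+08 m.
p = a (1 − e²).
p = 1e+08 · (1 − (0.35)²) = 1e+08 · 0.8775 ≈ 8.775e+07 m = 87.75 Mm.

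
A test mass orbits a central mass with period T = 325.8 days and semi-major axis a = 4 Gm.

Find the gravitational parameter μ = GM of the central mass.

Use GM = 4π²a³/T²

Convert to SI: T = 325.8 days = 2.81491e+07 s; a = 4 Gm = 4e+09 m.
GM = 4π² · a³ / T².
GM = 4π² · (4e+09)³ / (2.81491e+07)² m³/s² ≈ 3.189e+15 m³/s² = 3.189 × 10^15 m³/s².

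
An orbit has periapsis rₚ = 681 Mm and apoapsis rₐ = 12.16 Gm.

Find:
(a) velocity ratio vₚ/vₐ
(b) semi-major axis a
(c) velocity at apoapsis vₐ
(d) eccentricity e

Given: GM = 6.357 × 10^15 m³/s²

Convert to SI: rₚ = 681 Mm = 6.81e+08 m; rₐ = 12.16 Gm = 1.216e+10 m.
(a) Conservation of angular momentum (rₚvₚ = rₐvₐ) gives vₚ/vₐ = rₐ/rₚ = 1.216e+10/6.81e+08 ≈ 17.86
(b) a = (rₚ + rₐ)/2 = (6.81e+08 + 1.216e+10)/2 ≈ 6.42e+09 m
(c) With a = (rₚ + rₐ)/2 = 6.4205e+09 m, vₐ = √(GM (2/rₐ − 1/a)) = √(6.357e+15 · (2/1.216e+10 − 1/6.4205e+09)) m/s ≈ 235.5 m/s
(d) e = (rₐ − rₚ)/(rₐ + rₚ) = (1.216e+10 − 6.81e+08)/(1.216e+10 + 6.81e+08) ≈ 0.8939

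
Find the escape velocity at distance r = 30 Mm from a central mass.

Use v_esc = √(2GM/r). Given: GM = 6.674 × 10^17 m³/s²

Convert to SI: r = 30 Mm = 3e+07 m.
Escape velocity comes from setting total energy to zero: ½v² − GM/r = 0 ⇒ v_esc = √(2GM / r).
v_esc = √(2 · 6.674e+17 / 3e+07) m/s ≈ 2.109e+05 m/s = 210.9 km/s.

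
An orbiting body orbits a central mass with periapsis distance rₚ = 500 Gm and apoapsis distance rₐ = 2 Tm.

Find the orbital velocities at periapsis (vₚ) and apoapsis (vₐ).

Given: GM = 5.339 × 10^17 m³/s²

Convert to SI: rₚ = 500 Gm = 5e+11 m; rₐ = 2 Tm = 2e+12 m.
Use the vis-viva equation v² = GM(2/r − 1/a) with a = (rₚ + rₐ)/2 = (5e+11 + 2e+12)/2 = 1.25e+12 m.
vₚ = √(GM · (2/rₚ − 1/a)) = √(5.339e+17 · (2/5e+11 − 1/1.25e+12)) m/s ≈ 1307 m/s = 1.307 km/s.
vₐ = √(GM · (2/rₐ − 1/a)) = √(5.339e+17 · (2/2e+12 − 1/1.25e+12)) m/s ≈ 326.8 m/s = 326.8 m/s.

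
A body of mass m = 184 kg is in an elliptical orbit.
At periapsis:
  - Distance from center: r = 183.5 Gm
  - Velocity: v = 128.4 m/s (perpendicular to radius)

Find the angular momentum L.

Convert to SI: r = 183.5 Gm = 1.835e+11 m.
Since v is perpendicular to r, L = m · v · r.
L = 184 · 128.4 · 1.835e+11 kg·m²/s ≈ 4.335e+15 kg·m²/s.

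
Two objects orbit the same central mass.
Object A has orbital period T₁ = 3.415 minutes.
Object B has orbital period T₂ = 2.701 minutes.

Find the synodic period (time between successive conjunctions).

Convert to SI: T₁ = 3.415 minutes = 204.9 s; T₂ = 2.701 minutes = 162.06 s.
T_syn = |T₁ · T₂ / (T₁ − T₂)|.
T_syn = |204.9 · 162.06 / (204.9 − 162.06)| s ≈ 775.1 s = 12.92 minutes.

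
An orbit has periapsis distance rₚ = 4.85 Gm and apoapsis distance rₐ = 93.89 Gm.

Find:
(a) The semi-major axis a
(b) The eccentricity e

Convert to SI: rₚ = 4.85 Gm = 4.85e+09 m; rₐ = 93.89 Gm = 9.389e+10 m.
(a) a = (rₚ + rₐ) / 2 = (4.85e+09 + 9.389e+10) / 2 ≈ 4.937e+10 m = 49.37 Gm.
(b) e = (rₐ − rₚ) / (rₐ + rₚ) = (9.389e+10 − 4.85e+09) / (9.389e+10 + 4.85e+09) ≈ 0.9018.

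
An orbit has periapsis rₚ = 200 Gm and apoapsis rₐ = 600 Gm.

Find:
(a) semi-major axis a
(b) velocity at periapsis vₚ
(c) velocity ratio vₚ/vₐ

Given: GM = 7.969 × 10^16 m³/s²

Convert to SI: rₚ = 200 Gm = 2e+11 m; rₐ = 600 Gm = 6e+11 m.
(a) a = (rₚ + rₐ)/2 = (2e+11 + 6e+11)/2 ≈ 4e+11 m
(b) With a = (rₚ + rₐ)/2 = 4e+11 m, vₚ = √(GM (2/rₚ − 1/a)) = √(7.969e+16 · (2/2e+11 − 1/4e+11)) m/s ≈ 773.1 m/s
(c) Conservation of angular momentum (rₚvₚ = rₐvₐ) gives vₚ/vₐ = rₐ/rₚ = 6e+11/2e+11 ≈ 3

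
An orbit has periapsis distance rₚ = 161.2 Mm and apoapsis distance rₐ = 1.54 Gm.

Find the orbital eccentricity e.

Convert to SI: rₚ = 161.2 Mm = 1.612e+08 m; rₐ = 1.54 Gm = 1.54e+09 m.
e = (rₐ − rₚ) / (rₐ + rₚ).
e = (1.54e+09 − 1.612e+08) / (1.54e+09 + 1.612e+08) = 1.3788e+09 / 1.7012e+09 ≈ 0.8105.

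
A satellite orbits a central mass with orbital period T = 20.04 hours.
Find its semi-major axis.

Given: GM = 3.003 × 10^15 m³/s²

Convert to SI: T = 20.04 hours = 72144 s.
Invert Kepler's third law: a = (GM · T² / (4π²))^(1/3).
Substituting T = 72144 s and GM = 3.003e+15 m³/s²:
a = (3.003e+15 · (72144)² / (4π²))^(1/3) m
a ≈ 7.343e+07 m = 73.43 Mm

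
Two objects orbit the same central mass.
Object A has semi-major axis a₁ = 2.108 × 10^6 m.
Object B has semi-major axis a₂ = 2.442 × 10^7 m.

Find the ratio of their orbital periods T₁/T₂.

From Kepler's third law, (T₁/T₂)² = (a₁/a₂)³, so T₁/T₂ = (a₁/a₂)^(3/2).
a₁/a₂ = 2.108e+06 / 2.442e+07 = 0.0863227.
T₁/T₂ = (0.0863227)^(3/2) ≈ 0.02536.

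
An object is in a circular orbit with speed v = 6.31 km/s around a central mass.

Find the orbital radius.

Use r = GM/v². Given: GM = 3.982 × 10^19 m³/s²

Convert to SI: v = 6.31 km/s = 6310 m/s.
For a circular orbit, v² = GM / r, so r = GM / v².
r = 3.982e+19 / (6310)² m ≈ 1e+12 m = 1 Tm.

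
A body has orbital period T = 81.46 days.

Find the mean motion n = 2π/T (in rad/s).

Convert to SI: T = 81.46 days = 7.03814e+06 s.
n = 2π / T.
n = 2π / 7.03814e+06 s ≈ 8.927e-07 rad/s.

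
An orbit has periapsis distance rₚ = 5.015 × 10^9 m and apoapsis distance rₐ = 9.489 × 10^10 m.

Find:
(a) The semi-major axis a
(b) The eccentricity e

(a) a = (rₚ + rₐ) / 2 = (5.015e+09 + 9.489e+10) / 2 ≈ 4.995e+10 m = 4.995 × 10^10 m.
(b) e = (rₐ − rₚ) / (rₐ + rₚ) = (9.489e+10 − 5.015e+09) / (9.489e+10 + 5.015e+09) ≈ 0.8996.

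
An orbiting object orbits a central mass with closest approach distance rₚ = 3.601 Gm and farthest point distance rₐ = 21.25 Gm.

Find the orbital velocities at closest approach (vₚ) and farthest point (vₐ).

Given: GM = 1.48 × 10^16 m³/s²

Convert to SI: rₚ = 3.601 Gm = 3.601e+09 m; rₐ = 21.25 Gm = 2.125e+10 m.
Use the vis-viva equation v² = GM(2/r − 1/a) with a = (rₚ + rₐ)/2 = (3.601e+09 + 2.125e+10)/2 = 1.24255e+10 m.
vₚ = √(GM · (2/rₚ − 1/a)) = √(1.48e+16 · (2/3.601e+09 − 1/1.24255e+10)) m/s ≈ 2651 m/s = 2.651 km/s.
vₐ = √(GM · (2/rₐ − 1/a)) = √(1.48e+16 · (2/2.125e+10 − 1/1.24255e+10)) m/s ≈ 449.3 m/s = 449.3 m/s.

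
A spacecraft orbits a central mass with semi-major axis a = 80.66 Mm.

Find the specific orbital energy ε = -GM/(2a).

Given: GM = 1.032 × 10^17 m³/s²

Convert to SI: a = 80.66 Mm = 8.066e+07 m.
ε = −GM / (2a).
ε = −1.032e+17 / (2 · 8.066e+07) J/kg ≈ -6.397e+08 J/kg = -639.7 MJ/kg.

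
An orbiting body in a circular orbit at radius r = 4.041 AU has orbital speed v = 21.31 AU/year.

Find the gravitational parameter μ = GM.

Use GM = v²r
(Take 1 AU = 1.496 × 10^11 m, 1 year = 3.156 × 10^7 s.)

Convert to SI: r = 4.041 AU = 6.04534e+11 m; v = 21.31 AU/year = 101013 m/s.
For a circular orbit v² = GM/r, so GM = v² · r.
GM = (101013)² · 6.04534e+11 m³/s² ≈ 6.168e+21 m³/s² = 6.168 × 10^21 m³/s².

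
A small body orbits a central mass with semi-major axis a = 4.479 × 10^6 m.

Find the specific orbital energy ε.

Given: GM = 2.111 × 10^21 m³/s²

ε = −GM / (2a).
ε = −2.111e+21 / (2 · 4.479e+06) J/kg ≈ -2.357e+14 J/kg = -2.357e+05 GJ/kg.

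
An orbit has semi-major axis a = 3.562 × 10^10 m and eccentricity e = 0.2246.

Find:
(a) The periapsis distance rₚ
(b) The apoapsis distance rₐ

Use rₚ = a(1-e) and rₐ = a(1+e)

(a) rₚ = a(1 − e) = 3.562e+10 · (1 − 0.2246) = 3.562e+10 · 0.7754 ≈ 2.762e+10 m = 2.762 × 10^10 m.
(b) rₐ = a(1 + e) = 3.562e+10 · (1 + 0.2246) = 3.562e+10 · 1.2246 ≈ 4.362e+10 m = 4.362 × 10^10 m.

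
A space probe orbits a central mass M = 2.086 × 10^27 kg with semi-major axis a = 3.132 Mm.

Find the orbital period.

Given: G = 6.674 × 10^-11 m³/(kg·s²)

Convert to SI: a = 3.132 Mm = 3.132e+06 m.
GM = G · M = 6.674e-11 · 2.086e+27 = 1.3922e+17 m³/s².
Kepler's third law: T = 2π √(a³ / GM).
Substituting a = 3.132e+06 m and GM = 1.3922e+17 m³/s²:
T = 2π √((3.132e+06)³ / 1.3922e+17) s
T ≈ 93.34 s = 1.556 minutes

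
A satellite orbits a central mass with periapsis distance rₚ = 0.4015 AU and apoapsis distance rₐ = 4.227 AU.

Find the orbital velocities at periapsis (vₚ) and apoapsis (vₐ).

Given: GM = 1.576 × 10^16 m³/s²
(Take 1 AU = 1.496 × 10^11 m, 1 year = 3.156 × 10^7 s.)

Convert to SI: rₚ = 0.4015 AU = 6.00644e+10 m; rₐ = 4.227 AU = 6.32359e+11 m.
Use the vis-viva equation v² = GM(2/r − 1/a) with a = (rₚ + rₐ)/2 = (6.00644e+10 + 6.32359e+11)/2 = 3.46212e+11 m.
vₚ = √(GM · (2/rₚ − 1/a)) = √(1.576e+16 · (2/6.00644e+10 − 1/3.46212e+11)) m/s ≈ 692.3 m/s = 0.146 AU/year.
vₐ = √(GM · (2/rₐ − 1/a)) = √(1.576e+16 · (2/6.32359e+11 − 1/3.46212e+11)) m/s ≈ 65.76 m/s = 0.01387 AU/year.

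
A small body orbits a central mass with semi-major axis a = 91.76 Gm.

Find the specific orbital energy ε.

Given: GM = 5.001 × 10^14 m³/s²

Convert to SI: a = 91.76 Gm = 9.176e+10 m.
ε = −GM / (2a).
ε = −5.001e+14 / (2 · 9.176e+10) J/kg ≈ -2725 J/kg = -2.725 kJ/kg.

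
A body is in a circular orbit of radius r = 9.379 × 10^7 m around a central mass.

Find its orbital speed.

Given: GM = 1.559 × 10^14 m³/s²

For a circular orbit, gravity supplies the centripetal force, so v = √(GM / r).
v = √(1.559e+14 / 9.379e+07) m/s ≈ 1289 m/s = 1.289 km/s.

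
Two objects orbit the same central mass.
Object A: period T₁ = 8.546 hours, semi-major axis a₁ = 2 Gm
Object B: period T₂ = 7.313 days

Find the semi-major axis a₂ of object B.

Convert to SI: T₁ = 8.546 hours = 30765.6 s; a₁ = 2 Gm = 2e+09 m; T₂ = 7.313 days = 631843 s.
Kepler's third law: (T₁/T₂)² = (a₁/a₂)³ ⇒ a₂ = a₁ · (T₂/T₁)^(2/3).
T₂/T₁ = 631843 / 30765.6 = 20.5373.
a₂ = 2e+09 · (20.5373)^(2/3) m ≈ 1.5e+10 m = 15 Gm.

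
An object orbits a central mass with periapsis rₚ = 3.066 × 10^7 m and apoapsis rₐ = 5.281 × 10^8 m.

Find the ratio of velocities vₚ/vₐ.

Conservation of angular momentum gives rₚvₚ = rₐvₐ, so vₚ/vₐ = rₐ/rₚ.
vₚ/vₐ = 5.281e+08 / 3.066e+07 ≈ 17.22.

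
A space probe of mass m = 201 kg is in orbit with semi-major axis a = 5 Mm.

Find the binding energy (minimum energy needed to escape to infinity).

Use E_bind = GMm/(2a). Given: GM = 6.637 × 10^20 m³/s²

Convert to SI: a = 5 Mm = 5e+06 m.
Total orbital energy is E = −GMm/(2a); binding energy is E_bind = −E = GMm/(2a).
E_bind = 6.637e+20 · 201 / (2 · 5e+06) J ≈ 1.334e+16 J = 13.34 PJ.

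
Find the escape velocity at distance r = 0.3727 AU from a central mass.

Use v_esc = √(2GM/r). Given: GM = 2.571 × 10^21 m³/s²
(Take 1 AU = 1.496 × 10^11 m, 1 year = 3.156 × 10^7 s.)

Convert to SI: r = 0.3727 AU = 5.57559e+10 m.
Escape velocity comes from setting total energy to zero: ½v² − GM/r = 0 ⇒ v_esc = √(2GM / r).
v_esc = √(2 · 2.571e+21 / 5.57559e+10) m/s ≈ 3.037e+05 m/s = 64.07 AU/year.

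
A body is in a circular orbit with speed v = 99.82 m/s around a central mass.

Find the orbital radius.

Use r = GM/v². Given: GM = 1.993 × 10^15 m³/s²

For a circular orbit, v² = GM / r, so r = GM / v².
r = 1.993e+15 / (99.82)² m ≈ 2e+11 m = 200 Gm.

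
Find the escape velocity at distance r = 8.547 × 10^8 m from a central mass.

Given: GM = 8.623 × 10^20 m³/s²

Escape velocity comes from setting total energy to zero: ½v² − GM/r = 0 ⇒ v_esc = √(2GM / r).
v_esc = √(2 · 8.623e+20 / 8.547e+08) m/s ≈ 1.42e+06 m/s = 1420 km/s.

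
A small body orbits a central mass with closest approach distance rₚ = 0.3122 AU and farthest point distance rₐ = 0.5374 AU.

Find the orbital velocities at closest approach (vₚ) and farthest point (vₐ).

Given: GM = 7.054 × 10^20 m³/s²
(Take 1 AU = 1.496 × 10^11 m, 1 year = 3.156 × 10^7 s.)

Convert to SI: rₚ = 0.3122 AU = 4.67051e+10 m; rₐ = 0.5374 AU = 8.0395e+10 m.
Use the vis-viva equation v² = GM(2/r − 1/a) with a = (rₚ + rₐ)/2 = (4.67051e+10 + 8.0395e+10)/2 = 6.35501e+10 m.
vₚ = √(GM · (2/rₚ − 1/a)) = √(7.054e+20 · (2/4.67051e+10 − 1/6.35501e+10)) m/s ≈ 1.382e+05 m/s = 29.16 AU/year.
vₐ = √(GM · (2/rₐ − 1/a)) = √(7.054e+20 · (2/8.0395e+10 − 1/6.35501e+10)) m/s ≈ 8.03e+04 m/s = 16.94 AU/year.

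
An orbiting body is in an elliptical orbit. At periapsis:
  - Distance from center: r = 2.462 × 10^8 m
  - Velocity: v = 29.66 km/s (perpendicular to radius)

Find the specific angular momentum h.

Convert to SI: v = 29.66 km/s = 29660 m/s.
With v perpendicular to r, h = r · v.
h = 2.462e+08 · 29660 m²/s ≈ 7.302e+12 m²/s.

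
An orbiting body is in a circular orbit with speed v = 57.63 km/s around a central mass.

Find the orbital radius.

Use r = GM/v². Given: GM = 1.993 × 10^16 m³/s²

Convert to SI: v = 57.63 km/s = 57630 m/s.
For a circular orbit, v² = GM / r, so r = GM / v².
r = 1.993e+16 / (57630)² m ≈ 6.001e+06 m = 6.001 Mm.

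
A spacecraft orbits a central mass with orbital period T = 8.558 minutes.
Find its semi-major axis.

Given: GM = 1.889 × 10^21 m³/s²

Convert to SI: T = 8.558 minutes = 513.48 s.
Invert Kepler's third law: a = (GM · T² / (4π²))^(1/3).
Substituting T = 513.48 s and GM = 1.889e+21 m³/s²:
a = (1.889e+21 · (513.48)² / (4π²))^(1/3) m
a ≈ 2.328e+08 m = 232.8 Mm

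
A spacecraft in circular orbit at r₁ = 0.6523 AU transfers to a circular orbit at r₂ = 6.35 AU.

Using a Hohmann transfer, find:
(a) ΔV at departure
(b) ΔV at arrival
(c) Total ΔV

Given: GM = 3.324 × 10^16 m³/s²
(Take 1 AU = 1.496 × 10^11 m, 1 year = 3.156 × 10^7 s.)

Convert to SI: r₁ = 0.6523 AU = 9.75841e+10 m; r₂ = 6.35 AU = 9.4996e+11 m.
Transfer semi-major axis: a_t = (r₁ + r₂)/2 = (9.75841e+10 + 9.4996e+11)/2 = 5.23772e+11 m.
Circular speeds: v₁ = √(GM/r₁) = 583.635 m/s, v₂ = √(GM/r₂) = 187.059 m/s.
Transfer speeds (vis-viva v² = GM(2/r − 1/a_t)): v₁ᵗ = 786 m/s, v₂ᵗ = 80.7414 m/s.
(a) ΔV₁ = |v₁ᵗ − v₁| ≈ 202.4 m/s = 0.04269 AU/year.
(b) ΔV₂ = |v₂ − v₂ᵗ| ≈ 106.3 m/s = 0.02243 AU/year.
(c) ΔV_total = ΔV₁ + ΔV₂ ≈ 308.7 m/s = 0.06512 AU/year.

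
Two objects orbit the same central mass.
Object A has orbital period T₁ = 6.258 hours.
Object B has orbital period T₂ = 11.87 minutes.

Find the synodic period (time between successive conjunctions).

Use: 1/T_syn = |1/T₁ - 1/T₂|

Convert to SI: T₁ = 6.258 hours = 22528.8 s; T₂ = 11.87 minutes = 712.2 s.
T_syn = |T₁ · T₂ / (T₁ − T₂)|.
T_syn = |22528.8 · 712.2 / (22528.8 − 712.2)| s ≈ 735.4 s = 12.26 minutes.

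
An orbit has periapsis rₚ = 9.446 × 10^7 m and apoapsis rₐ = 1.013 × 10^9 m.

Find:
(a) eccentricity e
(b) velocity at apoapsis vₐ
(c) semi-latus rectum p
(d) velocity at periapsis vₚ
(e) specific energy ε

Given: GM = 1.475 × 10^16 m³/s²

(a) e = (rₐ − rₚ)/(rₐ + rₚ) = (1.013e+09 − 9.446e+07)/(1.013e+09 + 9.446e+07) ≈ 0.8294
(b) With a = (rₚ + rₐ)/2 = 5.5373e+08 m, vₐ = √(GM (2/rₐ − 1/a)) = √(1.475e+16 · (2/1.013e+09 − 1/5.5373e+08)) m/s ≈ 1576 m/s
(c) From a = (rₚ + rₐ)/2 = 5.5373e+08 m and e = (rₐ − rₚ)/(rₐ + rₚ) = 0.829411, p = a(1 − e²) = 5.5373e+08 · (1 − (0.829411)²) ≈ 1.728e+08 m
(d) With a = (rₚ + rₐ)/2 = 5.5373e+08 m, vₚ = √(GM (2/rₚ − 1/a)) = √(1.475e+16 · (2/9.446e+07 − 1/5.5373e+08)) m/s ≈ 1.69e+04 m/s
(e) With a = (rₚ + rₐ)/2 = 5.5373e+08 m, ε = −GM/(2a) = −1.475e+16/(2 · 5.5373e+08) J/kg ≈ -1.332e+07 J/kg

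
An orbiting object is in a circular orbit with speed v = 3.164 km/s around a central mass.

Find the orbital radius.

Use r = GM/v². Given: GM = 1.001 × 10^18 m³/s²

Convert to SI: v = 3.164 km/s = 3164 m/s.
For a circular orbit, v² = GM / r, so r = GM / v².
r = 1.001e+18 / (3164)² m ≈ 9.999e+10 m = 99.99 Gm.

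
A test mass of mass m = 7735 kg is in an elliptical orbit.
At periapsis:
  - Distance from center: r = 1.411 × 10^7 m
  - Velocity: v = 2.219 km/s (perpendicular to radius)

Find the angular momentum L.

Convert to SI: v = 2.219 km/s = 2219 m/s.
Since v is perpendicular to r, L = m · v · r.
L = 7735 · 2219 · 1.411e+07 kg·m²/s ≈ 2.422e+14 kg·m²/s.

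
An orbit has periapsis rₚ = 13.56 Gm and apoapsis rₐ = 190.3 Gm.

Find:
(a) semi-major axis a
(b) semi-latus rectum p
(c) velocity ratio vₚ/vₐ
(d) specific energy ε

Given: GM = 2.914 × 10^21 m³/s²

Convert to SI: rₚ = 13.56 Gm = 1.356e+10 m; rₐ = 190.3 Gm = 1.903e+11 m.
(a) a = (rₚ + rₐ)/2 = (1.356e+10 + 1.903e+11)/2 ≈ 1.019e+11 m
(b) From a = (rₚ + rₐ)/2 = 1.0193e+11 m and e = (rₐ − rₚ)/(rₐ + rₚ) = 0.866968, p = a(1 − e²) = 1.0193e+11 · (1 − (0.866968)²) ≈ 2.532e+10 m
(c) Conservation of angular momentum (rₚvₚ = rₐvₐ) gives vₚ/vₐ = rₐ/rₚ = 1.903e+11/1.356e+10 ≈ 14.03
(d) With a = (rₚ + rₐ)/2 = 1.0193e+11 m, ε = −GM/(2a) = −2.914e+21/(2 · 1.0193e+11) J/kg ≈ -1.429e+10 J/kg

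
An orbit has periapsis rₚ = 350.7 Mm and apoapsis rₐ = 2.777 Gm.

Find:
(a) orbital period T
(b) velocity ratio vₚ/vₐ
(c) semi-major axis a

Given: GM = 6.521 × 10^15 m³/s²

Convert to SI: rₚ = 350.7 Mm = 3.507e+08 m; rₐ = 2.777 Gm = 2.777e+09 m.
(a) With a = (rₚ + rₐ)/2 = 1.56385e+09 m, T = 2π √(a³/GM) = 2π √((1.56385e+09)³/6.521e+15) s ≈ 4.812e+06 s
(b) Conservation of angular momentum (rₚvₚ = rₐvₐ) gives vₚ/vₐ = rₐ/rₚ = 2.777e+09/3.507e+08 ≈ 7.918
(c) a = (rₚ + rₐ)/2 = (3.507e+08 + 2.777e+09)/2 ≈ 1.564e+09 m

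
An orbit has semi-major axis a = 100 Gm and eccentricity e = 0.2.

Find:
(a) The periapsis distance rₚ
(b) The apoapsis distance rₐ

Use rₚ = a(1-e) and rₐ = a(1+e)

Convert to SI: a = 100 Gm = 1e+11 m.
(a) rₚ = a(1 − e) = 1e+11 · (1 − 0.2) = 1e+11 · 0.8 ≈ 8e+10 m = 80 Gm.
(b) rₐ = a(1 + e) = 1e+11 · (1 + 0.2) = 1e+11 · 1.2 ≈ 1.2e+11 m = 120 Gm.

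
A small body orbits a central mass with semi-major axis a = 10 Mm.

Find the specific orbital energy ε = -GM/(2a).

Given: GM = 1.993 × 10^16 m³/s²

Convert to SI: a = 10 Mm = 1e+07 m.
ε = −GM / (2a).
ε = −1.993e+16 / (2 · 1e+07) J/kg ≈ -9.965e+08 J/kg = -996.5 MJ/kg.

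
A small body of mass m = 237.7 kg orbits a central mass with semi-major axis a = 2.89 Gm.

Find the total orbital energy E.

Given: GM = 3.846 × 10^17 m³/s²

Convert to SI: a = 2.89 Gm = 2.89e+09 m.
E = −GMm / (2a).
E = −3.846e+17 · 237.7 / (2 · 2.89e+09) J ≈ -1.582e+10 J = -15.82 GJ.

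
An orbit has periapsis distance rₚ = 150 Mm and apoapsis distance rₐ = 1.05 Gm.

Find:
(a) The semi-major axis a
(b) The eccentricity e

Convert to SI: rₚ = 150 Mm = 1.5e+08 m; rₐ = 1.05 Gm = 1.05e+09 m.
(a) a = (rₚ + rₐ) / 2 = (1.5e+08 + 1.05e+09) / 2 ≈ 6e+08 m = 600 Mm.
(b) e = (rₐ − rₚ) / (rₐ + rₚ) = (1.05e+09 − 1.5e+08) / (1.05e+09 + 1.5e+08) ≈ 0.75.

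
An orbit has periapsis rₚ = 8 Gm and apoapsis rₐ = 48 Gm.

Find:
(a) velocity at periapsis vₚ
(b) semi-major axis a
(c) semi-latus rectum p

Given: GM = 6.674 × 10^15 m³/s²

Convert to SI: rₚ = 8 Gm = 8e+09 m; rₐ = 48 Gm = 4.8e+10 m.
(a) With a = (rₚ + rₐ)/2 = 2.8e+10 m, vₚ = √(GM (2/rₚ − 1/a)) = √(6.674e+15 · (2/8e+09 − 1/2.8e+10)) m/s ≈ 1196 m/s
(b) a = (rₚ + rₐ)/2 = (8e+09 + 4.8e+10)/2 ≈ 2.8e+10 m
(c) From a = (rₚ + rₐ)/2 = 2.8e+10 m and e = (rₐ − rₚ)/(rₐ + rₚ) = 0.714286, p = a(1 − e²) = 2.8e+10 · (1 − (0.714286)²) ≈ 1.371e+10 m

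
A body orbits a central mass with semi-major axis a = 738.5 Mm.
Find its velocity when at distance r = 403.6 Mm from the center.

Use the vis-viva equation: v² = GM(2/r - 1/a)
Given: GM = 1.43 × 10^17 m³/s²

Convert to SI: a = 738.5 Mm = 7.385e+08 m; r = 403.6 Mm = 4.036e+08 m.
Vis-viva: v = √(GM · (2/r − 1/a)).
2/r − 1/a = 2/4.036e+08 − 1/7.385e+08 = 3.60131e-09 m⁻¹.
v = √(1.43e+17 · 3.60131e-09) m/s ≈ 2.269e+04 m/s = 22.69 km/s.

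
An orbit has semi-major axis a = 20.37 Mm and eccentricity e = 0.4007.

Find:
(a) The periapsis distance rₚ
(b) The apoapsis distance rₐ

Convert to SI: a = 20.37 Mm = 2.037e+07 m.
(a) rₚ = a(1 − e) = 2.037e+07 · (1 − 0.4007) = 2.037e+07 · 0.5993 ≈ 1.221e+07 m = 12.21 Mm.
(b) rₐ = a(1 + e) = 2.037e+07 · (1 + 0.4007) = 2.037e+07 · 1.4007 ≈ 2.853e+07 m = 28.53 Mm.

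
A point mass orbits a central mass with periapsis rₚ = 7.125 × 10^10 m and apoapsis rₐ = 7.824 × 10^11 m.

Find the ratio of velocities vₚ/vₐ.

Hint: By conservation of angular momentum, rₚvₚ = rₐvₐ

Conservation of angular momentum gives rₚvₚ = rₐvₐ, so vₚ/vₐ = rₐ/rₚ.
vₚ/vₐ = 7.824e+11 / 7.125e+10 ≈ 10.98.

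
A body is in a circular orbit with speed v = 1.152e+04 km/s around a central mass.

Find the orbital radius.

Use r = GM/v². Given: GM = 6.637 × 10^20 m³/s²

Convert to SI: v = 1.152e+04 km/s = 1.152e+07 m/s.
For a circular orbit, v² = GM / r, so r = GM / v².
r = 6.637e+20 / (1.152e+07)² m ≈ 5.001e+06 m = 5.001 Mm.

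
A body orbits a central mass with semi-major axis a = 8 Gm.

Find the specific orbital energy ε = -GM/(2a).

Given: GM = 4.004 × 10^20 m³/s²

Convert to SI: a = 8 Gm = 8e+09 m.
ε = −GM / (2a).
ε = −4.004e+20 / (2 · 8e+09) J/kg ≈ -2.502e+10 J/kg = -25.02 GJ/kg.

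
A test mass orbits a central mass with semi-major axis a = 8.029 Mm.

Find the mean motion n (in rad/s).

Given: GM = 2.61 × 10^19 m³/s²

Convert to SI: a = 8.029 Mm = 8.029e+06 m.
n = √(GM / a³).
n = √(2.61e+19 / (8.029e+06)³) rad/s ≈ 0.2246 rad/s.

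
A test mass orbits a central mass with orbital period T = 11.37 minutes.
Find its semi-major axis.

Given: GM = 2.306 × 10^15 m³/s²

Convert to SI: T = 11.37 minutes = 682.2 s.
Invert Kepler's third law: a = (GM · T² / (4π²))^(1/3).
Substituting T = 682.2 s and GM = 2.306e+15 m³/s²:
a = (2.306e+15 · (682.2)² / (4π²))^(1/3) m
a ≈ 3.007e+06 m = 3.007 Mm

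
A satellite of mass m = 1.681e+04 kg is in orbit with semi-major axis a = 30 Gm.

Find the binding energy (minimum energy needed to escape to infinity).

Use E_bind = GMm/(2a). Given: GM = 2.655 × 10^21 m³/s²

Convert to SI: a = 30 Gm = 3e+10 m.
Total orbital energy is E = −GMm/(2a); binding energy is E_bind = −E = GMm/(2a).
E_bind = 2.655e+21 · 1.681e+04 / (2 · 3e+10) J ≈ 7.438e+14 J = 743.8 TJ.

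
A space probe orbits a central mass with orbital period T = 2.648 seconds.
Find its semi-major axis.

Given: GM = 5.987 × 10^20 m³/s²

Invert Kepler's third law: a = (GM · T² / (4π²))^(1/3).
Substituting T = 2.648 s and GM = 5.987e+20 m³/s²:
a = (5.987e+20 · (2.648)² / (4π²))^(1/3) m
a ≈ 4.738e+06 m = 4.738 × 10^6 m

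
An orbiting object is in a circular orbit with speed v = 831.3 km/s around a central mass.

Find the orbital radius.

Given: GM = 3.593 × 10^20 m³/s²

Convert to SI: v = 831.3 km/s = 831300 m/s.
For a circular orbit, v² = GM / r, so r = GM / v².
r = 3.593e+20 / (831300)² m ≈ 5.199e+08 m = 5.199 × 10^8 m.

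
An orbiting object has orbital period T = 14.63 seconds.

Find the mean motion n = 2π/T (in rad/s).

n = 2π / T.
n = 2π / 14.63 s ≈ 0.4295 rad/s.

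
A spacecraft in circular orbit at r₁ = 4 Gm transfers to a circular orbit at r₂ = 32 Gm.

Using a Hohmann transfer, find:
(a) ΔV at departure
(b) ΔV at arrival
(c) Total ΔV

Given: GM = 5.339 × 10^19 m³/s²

Convert to SI: r₁ = 4 Gm = 4e+09 m; r₂ = 32 Gm = 3.2e+10 m.
Transfer semi-major axis: a_t = (r₁ + r₂)/2 = (4e+09 + 3.2e+10)/2 = 1.8e+10 m.
Circular speeds: v₁ = √(GM/r₁) = 115531 m/s, v₂ = √(GM/r₂) = 40846.5 m/s.
Transfer speeds (vis-viva v² = GM(2/r − 1/a_t)): v₁ᵗ = 154042 m/s, v₂ᵗ = 19255.2 m/s.
(a) ΔV₁ = |v₁ᵗ − v₁| ≈ 3.851e+04 m/s = 38.51 km/s.
(b) ΔV₂ = |v₂ − v₂ᵗ| ≈ 2.159e+04 m/s = 21.59 km/s.
(c) ΔV_total = ΔV₁ + ΔV₂ ≈ 6.01e+04 m/s = 60.1 km/s.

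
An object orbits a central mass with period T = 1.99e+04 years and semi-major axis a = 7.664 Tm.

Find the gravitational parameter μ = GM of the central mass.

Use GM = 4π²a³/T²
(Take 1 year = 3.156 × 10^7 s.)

Convert to SI: T = 1.99e+04 years = 6.28044e+11 s; a = 7.664 Tm = 7.664e+12 m.
GM = 4π² · a³ / T².
GM = 4π² · (7.664e+12)³ / (6.28044e+11)² m³/s² ≈ 4.506e+16 m³/s² = 4.506 × 10^16 m³/s².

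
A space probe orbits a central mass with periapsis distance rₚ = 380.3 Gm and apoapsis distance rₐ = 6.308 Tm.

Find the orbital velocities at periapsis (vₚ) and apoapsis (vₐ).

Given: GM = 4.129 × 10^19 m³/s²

Convert to SI: rₚ = 380.3 Gm = 3.803e+11 m; rₐ = 6.308 Tm = 6.308e+12 m.
Use the vis-viva equation v² = GM(2/r − 1/a) with a = (rₚ + rₐ)/2 = (3.803e+11 + 6.308e+12)/2 = 3.34415e+12 m.
vₚ = √(GM · (2/rₚ − 1/a)) = √(4.129e+19 · (2/3.803e+11 − 1/3.34415e+12)) m/s ≈ 1.431e+04 m/s = 14.31 km/s.
vₐ = √(GM · (2/rₐ − 1/a)) = √(4.129e+19 · (2/6.308e+12 − 1/3.34415e+12)) m/s ≈ 862.8 m/s = 862.8 m/s.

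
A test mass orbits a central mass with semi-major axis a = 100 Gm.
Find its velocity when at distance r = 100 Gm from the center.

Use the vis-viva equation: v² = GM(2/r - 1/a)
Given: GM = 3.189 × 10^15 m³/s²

Convert to SI: a = 100 Gm = 1e+11 m; r = 100 Gm = 1e+11 m.
Vis-viva: v = √(GM · (2/r − 1/a)).
2/r − 1/a = 2/1e+11 − 1/1e+11 = 1e-11 m⁻¹.
v = √(3.189e+15 · 1e-11) m/s ≈ 178.6 m/s = 178.6 m/s.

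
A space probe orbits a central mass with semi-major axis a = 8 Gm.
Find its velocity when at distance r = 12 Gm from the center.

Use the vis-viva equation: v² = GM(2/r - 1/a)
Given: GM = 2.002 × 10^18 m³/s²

Convert to SI: a = 8 Gm = 8e+09 m; r = 12 Gm = 1.2e+10 m.
Vis-viva: v = √(GM · (2/r − 1/a)).
2/r − 1/a = 2/1.2e+10 − 1/8e+09 = 4.16667e-11 m⁻¹.
v = √(2.002e+18 · 4.16667e-11) m/s ≈ 9133 m/s = 9.133 km/s.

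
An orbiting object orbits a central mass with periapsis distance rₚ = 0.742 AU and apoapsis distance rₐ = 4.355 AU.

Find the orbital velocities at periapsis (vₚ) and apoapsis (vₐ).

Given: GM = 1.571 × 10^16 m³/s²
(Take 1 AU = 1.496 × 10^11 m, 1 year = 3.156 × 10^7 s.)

Convert to SI: rₚ = 0.742 AU = 1.11003e+11 m; rₐ = 4.355 AU = 6.51508e+11 m.
Use the vis-viva equation v² = GM(2/r − 1/a) with a = (rₚ + rₐ)/2 = (1.11003e+11 + 6.51508e+11)/2 = 3.81256e+11 m.
vₚ = √(GM · (2/rₚ − 1/a)) = √(1.571e+16 · (2/1.11003e+11 − 1/3.81256e+11)) m/s ≈ 491.8 m/s = 0.1037 AU/year.
vₐ = √(GM · (2/rₐ − 1/a)) = √(1.571e+16 · (2/6.51508e+11 − 1/3.81256e+11)) m/s ≈ 83.79 m/s = 0.01768 AU/year.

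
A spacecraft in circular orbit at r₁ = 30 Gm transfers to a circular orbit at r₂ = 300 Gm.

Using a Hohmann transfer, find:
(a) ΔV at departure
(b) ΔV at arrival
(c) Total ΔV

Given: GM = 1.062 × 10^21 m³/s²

Convert to SI: r₁ = 30 Gm = 3e+10 m; r₂ = 300 Gm = 3e+11 m.
Transfer semi-major axis: a_t = (r₁ + r₂)/2 = (3e+10 + 3e+11)/2 = 1.65e+11 m.
Circular speeds: v₁ = √(GM/r₁) = 188149 m/s, v₂ = √(GM/r₂) = 59497.9 m/s.
Transfer speeds (vis-viva v² = GM(2/r − 1/a_t)): v₁ᵗ = 253700 m/s, v₂ᵗ = 25370 m/s.
(a) ΔV₁ = |v₁ᵗ − v₁| ≈ 6.555e+04 m/s = 65.55 km/s.
(b) ΔV₂ = |v₂ − v₂ᵗ| ≈ 3.413e+04 m/s = 34.13 km/s.
(c) ΔV_total = ΔV₁ + ΔV₂ ≈ 9.968e+04 m/s = 99.68 km/s.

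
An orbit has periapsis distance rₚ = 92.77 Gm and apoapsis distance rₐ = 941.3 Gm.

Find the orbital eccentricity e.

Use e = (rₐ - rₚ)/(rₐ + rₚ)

Convert to SI: rₚ = 92.77 Gm = 9.277e+10 m; rₐ = 941.3 Gm = 9.413e+11 m.
e = (rₐ − rₚ) / (rₐ + rₚ).
e = (9.413e+11 − 9.277e+10) / (9.413e+11 + 9.277e+10) = 8.4853e+11 / 1.03407e+12 ≈ 0.8206.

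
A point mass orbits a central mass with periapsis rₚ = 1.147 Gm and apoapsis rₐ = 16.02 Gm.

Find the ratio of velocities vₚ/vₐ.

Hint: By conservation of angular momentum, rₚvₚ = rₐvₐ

Convert to SI: rₚ = 1.147 Gm = 1.147e+09 m; rₐ = 16.02 Gm = 1.602e+10 m.
Conservation of angular momentum gives rₚvₚ = rₐvₐ, so vₚ/vₐ = rₐ/rₚ.
vₚ/vₐ = 1.602e+10 / 1.147e+09 ≈ 13.97.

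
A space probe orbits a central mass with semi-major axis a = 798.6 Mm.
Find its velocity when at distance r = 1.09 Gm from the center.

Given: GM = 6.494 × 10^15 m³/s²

Convert to SI: a = 798.6 Mm = 7.986e+08 m; r = 1.09 Gm = 1.09e+09 m.
Vis-viva: v = √(GM · (2/r − 1/a)).
2/r − 1/a = 2/1.09e+09 − 1/7.986e+08 = 5.82671e-10 m⁻¹.
v = √(6.494e+15 · 5.82671e-10) m/s ≈ 1945 m/s = 1.945 km/s.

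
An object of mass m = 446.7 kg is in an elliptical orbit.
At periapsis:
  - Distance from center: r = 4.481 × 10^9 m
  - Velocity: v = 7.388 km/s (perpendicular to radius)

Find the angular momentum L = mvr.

Convert to SI: v = 7.388 km/s = 7388 m/s.
Since v is perpendicular to r, L = m · v · r.
L = 446.7 · 7388 · 4.481e+09 kg·m²/s ≈ 1.479e+16 kg·m²/s.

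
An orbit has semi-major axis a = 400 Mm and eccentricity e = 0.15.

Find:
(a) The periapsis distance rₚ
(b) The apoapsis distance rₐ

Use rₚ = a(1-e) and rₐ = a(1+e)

Convert to SI: a = 400 Mm = 4e+08 m.
(a) rₚ = a(1 − e) = 4e+08 · (1 − 0.15) = 4e+08 · 0.85 ≈ 3.4e+08 m = 340 Mm.
(b) rₐ = a(1 + e) = 4e+08 · (1 + 0.15) = 4e+08 · 1.15 ≈ 4.6e+08 m = 460 Mm.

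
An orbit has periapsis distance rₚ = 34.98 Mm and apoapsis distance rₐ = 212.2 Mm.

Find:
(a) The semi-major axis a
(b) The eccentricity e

Convert to SI: rₚ = 34.98 Mm = 3.498e+07 m; rₐ = 212.2 Mm = 2.122e+08 m.
(a) a = (rₚ + rₐ) / 2 = (3.498e+07 + 2.122e+08) / 2 ≈ 1.236e+08 m = 123.6 Mm.
(b) e = (rₐ − rₚ) / (rₐ + rₚ) = (2.122e+08 − 3.498e+07) / (2.122e+08 + 3.498e+07) ≈ 0.717.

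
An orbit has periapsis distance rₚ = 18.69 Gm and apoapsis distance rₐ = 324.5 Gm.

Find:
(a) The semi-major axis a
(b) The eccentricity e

Convert to SI: rₚ = 18.69 Gm = 1.869e+10 m; rₐ = 324.5 Gm = 3.245e+11 m.
(a) a = (rₚ + rₐ) / 2 = (1.869e+10 + 3.245e+11) / 2 ≈ 1.716e+11 m = 171.6 Gm.
(b) e = (rₐ − rₚ) / (rₐ + rₚ) = (3.245e+11 − 1.869e+10) / (3.245e+11 + 1.869e+10) ≈ 0.8911.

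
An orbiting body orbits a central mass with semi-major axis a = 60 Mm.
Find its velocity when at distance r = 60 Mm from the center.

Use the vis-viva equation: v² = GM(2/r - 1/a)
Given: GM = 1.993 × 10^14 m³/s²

Convert to SI: a = 60 Mm = 6e+07 m; r = 60 Mm = 6e+07 m.
Vis-viva: v = √(GM · (2/r − 1/a)).
2/r − 1/a = 2/6e+07 − 1/6e+07 = 1.66667e-08 m⁻¹.
v = √(1.993e+14 · 1.66667e-08) m/s ≈ 1823 m/s = 1.823 km/s.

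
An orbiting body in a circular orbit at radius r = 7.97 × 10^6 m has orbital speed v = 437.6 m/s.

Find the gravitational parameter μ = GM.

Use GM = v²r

For a circular orbit v² = GM/r, so GM = v² · r.
GM = (437.6)² · 7.97e+06 m³/s² ≈ 1.526e+12 m³/s² = 1.526 × 10^12 m³/s².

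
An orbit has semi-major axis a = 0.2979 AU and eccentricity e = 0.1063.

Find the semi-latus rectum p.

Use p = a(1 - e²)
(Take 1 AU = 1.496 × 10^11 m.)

Convert to SI: a = 0.2979 AU = 4.45658e+10 m.
p = a (1 − e²).
p = 4.45658e+10 · (1 − (0.1063)²) = 4.45658e+10 · 0.9887 ≈ 4.406e+10 m = 0.2945 AU.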